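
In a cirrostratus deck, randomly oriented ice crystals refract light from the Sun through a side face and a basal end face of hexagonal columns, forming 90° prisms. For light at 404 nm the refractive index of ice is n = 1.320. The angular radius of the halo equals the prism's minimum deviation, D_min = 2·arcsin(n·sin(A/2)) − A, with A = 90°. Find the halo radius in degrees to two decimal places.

47.94°

n·sin(A/2) = 1.320 × sin 45° = 1.320 × 0.7071 = 0.9334.
D_min = 2·arcsin(0.9334) − 90° = 2 × 68.968° − 90° = 47.936°.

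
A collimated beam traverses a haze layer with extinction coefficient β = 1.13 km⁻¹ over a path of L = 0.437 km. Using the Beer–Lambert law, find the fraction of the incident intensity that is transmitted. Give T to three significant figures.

0.610

τ = β·L = 1.13 × 0.437 = 0.4938.
T = exp(−0.4938) = 0.6103.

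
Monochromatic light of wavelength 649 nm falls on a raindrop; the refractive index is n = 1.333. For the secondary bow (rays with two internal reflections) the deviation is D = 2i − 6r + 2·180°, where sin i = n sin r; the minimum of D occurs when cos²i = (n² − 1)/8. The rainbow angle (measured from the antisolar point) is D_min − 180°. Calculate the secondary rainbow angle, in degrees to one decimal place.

50.9°

cos²i = (1.77689 − 1)/8 = 0.09711; i = arccos(0.31163) = 71.843°.
sin r = sin 71.843°/1.333 = 0.71283; r = 45.466°.
D_min = 2·71.843° − 6·45.466° + 360° = 230.891°.
Rainbow angle = D_min − 180° = 50.891°.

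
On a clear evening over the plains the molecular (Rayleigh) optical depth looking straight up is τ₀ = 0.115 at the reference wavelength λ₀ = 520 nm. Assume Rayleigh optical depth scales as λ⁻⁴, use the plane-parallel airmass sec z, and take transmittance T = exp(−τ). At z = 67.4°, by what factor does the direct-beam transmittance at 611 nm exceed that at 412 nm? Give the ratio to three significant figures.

1.83

Airmass: sec 67.4° = 2.6022.
τ(611 nm) = 0.115 × (520/611)⁴ × 2.6022 = 0.115 × 0.5246 × 2.6022 = 0.1570.
τ(412 nm) = 0.115 × (520/412)⁴ × 2.6022 = 0.115 × 2.5376 × 2.6022 = 0.7594.
T(611)/T(412) = exp(τ_B − τ_A) = exp(0.6024) = 1.8265.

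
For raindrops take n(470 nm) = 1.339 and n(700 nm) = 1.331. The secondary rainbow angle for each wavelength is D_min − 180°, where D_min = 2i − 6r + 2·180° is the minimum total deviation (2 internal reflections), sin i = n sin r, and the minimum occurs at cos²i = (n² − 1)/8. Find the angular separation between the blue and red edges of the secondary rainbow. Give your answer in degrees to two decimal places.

2.09°

At 470 nm (n = 1.339): cos²i = 0.09912 → i = 71.650°, r = 45.141°, D_min = 232.451°, rainbow angle = 52.451°.
At 700 nm (n = 1.331): cos²i = 0.09645 → i = 71.907°, r = 45.575°, D_min = 230.365°, rainbow angle = 50.365°.
Angular width = |52.451° − 50.365°| = 2.086°.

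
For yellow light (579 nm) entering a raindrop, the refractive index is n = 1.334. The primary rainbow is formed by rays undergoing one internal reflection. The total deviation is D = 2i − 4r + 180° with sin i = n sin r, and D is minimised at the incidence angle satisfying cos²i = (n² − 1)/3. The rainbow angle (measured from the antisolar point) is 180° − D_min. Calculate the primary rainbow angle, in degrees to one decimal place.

cos²i = (1.77956 − 1)/3 = 0.25985; i = arccos(0.50976) = 59.352°.
sin r = sin 59.352°/1.334 = 0.64492; r = 40.159°.
D_min = 2·59.352° − 4·40.159° + 180° = 138.067°.
Rainbow angle = 180° − D_min = 41.933°.

41.9°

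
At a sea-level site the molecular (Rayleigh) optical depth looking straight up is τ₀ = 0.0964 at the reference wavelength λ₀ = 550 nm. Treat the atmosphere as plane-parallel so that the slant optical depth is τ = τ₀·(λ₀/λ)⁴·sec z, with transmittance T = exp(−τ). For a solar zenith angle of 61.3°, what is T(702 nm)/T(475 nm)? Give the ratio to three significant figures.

1.33

Airmass: sec 61.3° = 2.0824.
τ(702 nm) = 0.0964 × (550/702)⁴ × 2.0824 = 0.0964 × 0.3768 × 2.0824 = 0.0756.
τ(475 nm) = 0.0964 × (550/475)⁴ × 2.0824 = 0.0964 × 1.7975 × 2.0824 = 0.3608.
T(702)/T(475) = exp(τ_B − τ_A) = exp(0.2852) = 1.3300.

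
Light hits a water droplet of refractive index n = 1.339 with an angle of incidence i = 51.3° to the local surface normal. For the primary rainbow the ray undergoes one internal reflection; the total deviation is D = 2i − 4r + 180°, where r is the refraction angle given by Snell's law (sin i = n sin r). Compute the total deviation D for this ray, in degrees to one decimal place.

140.0°

sin r = sin 51.3° / 1.339 = 0.7804/1.339 = 0.5828; r = 35.65°.
D = 2·51.3° − 4·35.65° + 180° = 102.60° − 142.60° + 180° = 140.00°.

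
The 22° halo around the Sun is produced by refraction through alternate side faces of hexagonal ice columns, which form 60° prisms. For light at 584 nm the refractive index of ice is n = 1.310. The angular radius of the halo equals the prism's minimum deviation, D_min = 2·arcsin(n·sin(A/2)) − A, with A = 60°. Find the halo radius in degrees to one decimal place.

n·sin(A/2) = 1.310 × sin 30° = 1.310 × 0.5000 = 0.6550.
D_min = 2·arcsin(0.6550) − 60° = 2 × 40.920° − 60° = 21.839°.

21.8°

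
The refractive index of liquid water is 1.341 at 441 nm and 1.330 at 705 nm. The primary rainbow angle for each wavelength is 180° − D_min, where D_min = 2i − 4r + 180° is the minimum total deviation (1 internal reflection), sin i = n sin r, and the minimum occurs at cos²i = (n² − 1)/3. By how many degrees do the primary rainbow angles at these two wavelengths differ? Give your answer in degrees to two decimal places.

1.59°

At 441 nm (n = 1.341): cos²i = 0.26609 → i = 58.946°, r = 39.705°, D_min = 139.071°, rainbow angle = 40.929°.
At 705 nm (n = 1.330): cos²i = 0.25630 → i = 59.585°, r = 40.422°, D_min = 137.484°, rainbow angle = 42.516°.
Angular width = |40.929° − 42.516°| = 1.588°.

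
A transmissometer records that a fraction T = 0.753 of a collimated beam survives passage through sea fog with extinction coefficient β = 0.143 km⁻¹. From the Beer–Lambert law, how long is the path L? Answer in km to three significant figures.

1.98 km

Beer–Lambert: T = exp(−βL) ⇒ L = −ln(T)/β = −ln(0.753)/0.143 = 0.2837/0.143 = 1.984 km.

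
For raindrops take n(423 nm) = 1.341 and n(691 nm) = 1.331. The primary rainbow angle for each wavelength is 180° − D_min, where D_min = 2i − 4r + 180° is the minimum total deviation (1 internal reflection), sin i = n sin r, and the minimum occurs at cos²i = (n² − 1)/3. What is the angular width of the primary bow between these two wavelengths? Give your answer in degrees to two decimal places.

1.44°

At 423 nm (n = 1.341): cos²i = 0.26609 → i = 58.946°, r = 39.705°, D_min = 139.071°, rainbow angle = 40.929°.
At 691 nm (n = 1.331): cos²i = 0.25719 → i = 59.527°, r = 40.356°, D_min = 137.630°, rainbow angle = 42.370°.
Angular width = |40.929° − 42.370°| = 1.441°.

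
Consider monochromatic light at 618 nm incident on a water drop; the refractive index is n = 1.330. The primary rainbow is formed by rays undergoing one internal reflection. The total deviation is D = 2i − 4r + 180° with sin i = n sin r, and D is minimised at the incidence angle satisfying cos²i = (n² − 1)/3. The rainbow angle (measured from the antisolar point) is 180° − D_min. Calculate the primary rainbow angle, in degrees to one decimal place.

42.5°

cos²i = (1.76890 − 1)/3 = 0.25630; i = arccos(0.50626) = 59.585°.
sin r = sin 59.585°/1.330 = 0.64841; r = 40.422°.
D_min = 2·59.585° − 4·40.422° + 180° = 137.484°.
Rainbow angle = 180° − D_min = 42.516°.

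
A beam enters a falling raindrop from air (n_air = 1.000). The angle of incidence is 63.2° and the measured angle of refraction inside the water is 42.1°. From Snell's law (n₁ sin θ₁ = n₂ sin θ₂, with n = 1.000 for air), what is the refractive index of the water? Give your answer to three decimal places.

1.331

n = sin θ_i / sin θ_r = sin 63.2° / sin 42.1° = 0.8926 / 0.6704 = 1.3314.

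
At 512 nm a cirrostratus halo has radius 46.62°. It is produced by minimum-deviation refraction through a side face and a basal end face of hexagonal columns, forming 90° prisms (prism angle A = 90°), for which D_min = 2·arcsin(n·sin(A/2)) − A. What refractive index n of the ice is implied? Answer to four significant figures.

1.314

Rearranging: n = sin((D_min + A)/2) / sin(A/2).
(D_min + A)/2 = (46.62° + 90°)/2 = 68.310°.
n = sin 68.310° / sin 45° = 0.9292 / 0.7071 = 1.3141.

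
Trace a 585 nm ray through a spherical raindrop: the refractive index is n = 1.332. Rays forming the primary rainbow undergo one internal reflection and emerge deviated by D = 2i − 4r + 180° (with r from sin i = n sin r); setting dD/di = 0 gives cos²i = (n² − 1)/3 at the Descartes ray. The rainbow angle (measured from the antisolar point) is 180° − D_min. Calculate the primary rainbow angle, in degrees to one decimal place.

cos²i = (1.77422 − 1)/3 = 0.25807; i = arccos(0.50801) = 59.469°.
sin r = sin 59.469°/1.332 = 0.64666; r = 40.290°.
D_min = 2·59.469° − 4·40.290° + 180° = 137.776°.
Rainbow angle = 180° − D_min = 42.224°.

42.2°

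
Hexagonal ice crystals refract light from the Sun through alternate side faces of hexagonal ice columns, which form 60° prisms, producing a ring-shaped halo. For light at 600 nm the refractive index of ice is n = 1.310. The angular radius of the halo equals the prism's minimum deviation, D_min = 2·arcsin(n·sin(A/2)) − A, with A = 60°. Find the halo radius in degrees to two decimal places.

21.84°

n·sin(A/2) = 1.310 × sin 30° = 1.310 × 0.5000 = 0.6550.
D_min = 2·arcsin(0.6550) − 60° = 2 × 40.920° − 60° = 21.839°.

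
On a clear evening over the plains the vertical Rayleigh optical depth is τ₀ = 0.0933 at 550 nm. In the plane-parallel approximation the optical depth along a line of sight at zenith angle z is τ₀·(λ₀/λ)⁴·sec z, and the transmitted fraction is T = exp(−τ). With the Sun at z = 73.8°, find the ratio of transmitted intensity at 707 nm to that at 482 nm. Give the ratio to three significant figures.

1.56

Airmass: sec 73.8° = 3.5843.
τ(707 nm) = 0.0933 × (550/707)⁴ × 3.5843 = 0.0933 × 0.3662 × 3.5843 = 0.1225.
τ(482 nm) = 0.0933 × (550/482)⁴ × 3.5843 = 0.0933 × 1.6954 × 3.5843 = 0.5670.
T(707)/T(482) = exp(τ_B − τ_A) = exp(0.4445) = 1.5597.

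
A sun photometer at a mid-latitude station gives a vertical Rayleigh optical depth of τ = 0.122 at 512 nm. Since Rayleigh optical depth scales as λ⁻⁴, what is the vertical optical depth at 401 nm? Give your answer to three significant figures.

0.324

τ(401 nm) = τ(512 nm) × (512/401)⁴ = 0.122 × (1.2768)⁴ = 0.122 × 2.6577 = 0.3242.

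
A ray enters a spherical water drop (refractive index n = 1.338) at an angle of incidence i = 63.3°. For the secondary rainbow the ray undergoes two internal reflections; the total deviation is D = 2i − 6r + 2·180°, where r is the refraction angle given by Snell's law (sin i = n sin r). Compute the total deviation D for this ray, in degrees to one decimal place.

235.3°

sin r = sin 63.3° / 1.338 = 0.8934/1.338 = 0.6677; r = 41.89°.
D = 2·63.3° − 6·41.89° + 2·180° = 126.60° − 251.33° + 360° = 235.27°.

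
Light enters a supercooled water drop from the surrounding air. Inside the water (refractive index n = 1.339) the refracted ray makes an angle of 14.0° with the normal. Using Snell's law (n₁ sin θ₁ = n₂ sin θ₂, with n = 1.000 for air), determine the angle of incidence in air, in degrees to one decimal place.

Snell: sin θ_i = n · sin θ_r = 1.339 × sin 14.0° = 1.339 × 0.2419 = 0.3239.
θ_i = arcsin(0.3239) = 18.90°.

18.9°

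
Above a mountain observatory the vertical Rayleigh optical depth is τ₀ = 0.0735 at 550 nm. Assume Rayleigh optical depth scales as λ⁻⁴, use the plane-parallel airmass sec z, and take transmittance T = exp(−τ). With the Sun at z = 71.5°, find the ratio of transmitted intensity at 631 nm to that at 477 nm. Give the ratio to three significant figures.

1.32

Airmass: sec 71.5° = 3.1515.
τ(631 nm) = 0.0735 × (550/631)⁴ × 3.1515 = 0.0735 × 0.5772 × 3.1515 = 0.1337.
τ(477 nm) = 0.0735 × (550/477)⁴ × 3.1515 = 0.0735 × 1.7676 × 3.1515 = 0.4094.
T(631)/T(477) = exp(τ_B − τ_A) = exp(0.2757) = 1.3175.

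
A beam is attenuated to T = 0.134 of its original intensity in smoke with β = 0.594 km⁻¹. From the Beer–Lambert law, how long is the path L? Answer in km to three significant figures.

3.38 km

Beer–Lambert: T = exp(−βL) ⇒ L = −ln(T)/β = −ln(0.134)/0.594 = 2.0099/0.594 = 3.384 km.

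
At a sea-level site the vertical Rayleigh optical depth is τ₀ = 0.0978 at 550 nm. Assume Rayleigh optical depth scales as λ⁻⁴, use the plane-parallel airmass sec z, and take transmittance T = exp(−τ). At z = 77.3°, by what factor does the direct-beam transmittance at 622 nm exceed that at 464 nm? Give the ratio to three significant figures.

1.83

Airmass: sec 77.3° = 4.5486.
τ(622 nm) = 0.0978 × (550/622)⁴ × 4.5486 = 0.0978 × 0.6113 × 4.5486 = 0.2720.
τ(464 nm) = 0.0978 × (550/464)⁴ × 4.5486 = 0.0978 × 1.9741 × 4.5486 = 0.8782.
T(622)/T(464) = exp(τ_B − τ_A) = exp(0.6062) = 1.8335.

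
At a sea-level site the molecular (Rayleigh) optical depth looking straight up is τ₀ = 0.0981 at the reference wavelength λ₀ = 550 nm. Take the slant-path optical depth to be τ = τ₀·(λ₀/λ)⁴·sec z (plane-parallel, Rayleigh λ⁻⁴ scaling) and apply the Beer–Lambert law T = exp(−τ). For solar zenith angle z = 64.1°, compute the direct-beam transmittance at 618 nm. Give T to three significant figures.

0.869

sec 64.1° = 2.2894.
τ = 0.0981 × (550/618)⁴ × 2.2894 = 0.0981 × 0.6273 × 2.2894 = 0.1409.
T = exp(−0.1409) = 0.8686.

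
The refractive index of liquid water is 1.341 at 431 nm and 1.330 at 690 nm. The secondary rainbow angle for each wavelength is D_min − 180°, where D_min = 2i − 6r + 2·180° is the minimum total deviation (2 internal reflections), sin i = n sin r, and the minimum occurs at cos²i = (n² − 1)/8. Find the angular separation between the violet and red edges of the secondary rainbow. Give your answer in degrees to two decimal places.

2.86°

At 431 nm (n = 1.341): cos²i = 0.09979 → i = 71.586°, r = 45.034°, D_min = 232.966°, rainbow angle = 52.966°.
At 690 nm (n = 1.330): cos²i = 0.09611 → i = 71.940°, r = 45.630°, D_min = 230.101°, rainbow angle = 50.101°.
Angular width = |52.966° − 50.101°| = 2.865°.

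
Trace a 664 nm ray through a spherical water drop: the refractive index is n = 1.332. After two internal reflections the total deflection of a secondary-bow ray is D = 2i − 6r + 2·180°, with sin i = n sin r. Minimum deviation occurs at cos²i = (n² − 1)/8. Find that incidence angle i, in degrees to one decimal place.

cos²i = (1.332² − 1)/8 = (1.77422 − 1)/8 = 0.09678.
cos i = 0.31109, so i = 71.875°.

71.9°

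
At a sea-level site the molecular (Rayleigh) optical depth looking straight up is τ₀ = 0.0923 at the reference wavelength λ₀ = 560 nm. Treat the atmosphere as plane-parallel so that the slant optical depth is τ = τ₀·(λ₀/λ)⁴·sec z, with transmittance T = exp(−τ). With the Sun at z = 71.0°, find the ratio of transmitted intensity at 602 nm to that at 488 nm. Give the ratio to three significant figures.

Airmass: sec 71.0° = 3.0716.
τ(602 nm) = 0.0923 × (560/602)⁴ × 3.0716 = 0.0923 × 0.7488 × 3.0716 = 0.2123.
τ(488 nm) = 0.0923 × (560/488)⁴ × 3.0716 = 0.0923 × 1.7341 × 3.0716 = 0.4916.
T(602)/T(488) = exp(τ_B − τ_A) = exp(0.2793) = 1.3223.

1.32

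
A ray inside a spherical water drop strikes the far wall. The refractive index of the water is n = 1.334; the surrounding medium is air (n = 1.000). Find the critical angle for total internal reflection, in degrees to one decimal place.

sin θ_c = n_air / n = 1.000 / 1.334 = 0.7496.
θ_c = arcsin(0.7496) = 48.56°.

48.6°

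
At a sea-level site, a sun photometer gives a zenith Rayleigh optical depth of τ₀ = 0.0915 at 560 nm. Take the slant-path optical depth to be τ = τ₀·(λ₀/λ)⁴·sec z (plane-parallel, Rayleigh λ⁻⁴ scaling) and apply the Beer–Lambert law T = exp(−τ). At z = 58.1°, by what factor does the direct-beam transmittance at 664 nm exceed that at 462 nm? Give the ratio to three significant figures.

1.33

Airmass: sec 58.1° = 1.8924.
τ(664 nm) = 0.0915 × (560/664)⁴ × 1.8924 = 0.0915 × 0.5059 × 1.8924 = 0.0876.
τ(462 nm) = 0.0915 × (560/462)⁴ × 1.8924 = 0.0915 × 2.1587 × 1.8924 = 0.3738.
T(664)/T(462) = exp(τ_B − τ_A) = exp(0.2862) = 1.3313.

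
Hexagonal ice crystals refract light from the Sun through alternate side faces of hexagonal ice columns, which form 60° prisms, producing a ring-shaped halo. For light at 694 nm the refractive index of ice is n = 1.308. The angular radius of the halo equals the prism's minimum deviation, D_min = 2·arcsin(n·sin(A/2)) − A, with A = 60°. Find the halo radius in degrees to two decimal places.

n·sin(A/2) = 1.308 × sin 30° = 1.308 × 0.5000 = 0.6540.
D_min = 2·arcsin(0.6540) − 60° = 2 × 40.844° − 60° = 21.688°.

21.69°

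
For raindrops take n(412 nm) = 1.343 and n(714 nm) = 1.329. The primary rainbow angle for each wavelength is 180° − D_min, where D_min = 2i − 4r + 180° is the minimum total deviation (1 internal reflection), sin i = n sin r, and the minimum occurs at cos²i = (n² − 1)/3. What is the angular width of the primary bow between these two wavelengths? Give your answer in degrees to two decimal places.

2.02°

At 412 nm (n = 1.343): cos²i = 0.26788 → i = 58.830°, r = 39.577°, D_min = 139.354°, rainbow angle = 40.646°.
At 714 nm (n = 1.329): cos²i = 0.25541 → i = 59.643°, r = 40.487°, D_min = 137.337°, rainbow angle = 42.663°.
Angular width = |40.646° − 42.663°| = 2.017°.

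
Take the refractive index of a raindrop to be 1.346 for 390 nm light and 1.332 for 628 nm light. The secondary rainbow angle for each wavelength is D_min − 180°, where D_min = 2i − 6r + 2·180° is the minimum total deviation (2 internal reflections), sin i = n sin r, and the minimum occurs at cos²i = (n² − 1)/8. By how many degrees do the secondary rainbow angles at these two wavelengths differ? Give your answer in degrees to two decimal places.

At 390 nm (n = 1.346): cos²i = 0.10146 → i = 71.426°, r = 44.768°, D_min = 234.241°, rainbow angle = 54.241°.
At 628 nm (n = 1.332): cos²i = 0.09678 → i = 71.875°, r = 45.520°, D_min = 230.628°, rainbow angle = 50.628°.
Angular width = |54.241° − 50.628°| = 3.612°.

3.61°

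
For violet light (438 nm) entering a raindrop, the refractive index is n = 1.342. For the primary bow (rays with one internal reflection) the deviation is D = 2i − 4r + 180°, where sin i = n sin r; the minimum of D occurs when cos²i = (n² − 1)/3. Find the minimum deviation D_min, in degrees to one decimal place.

cos²i = (1.80096 − 1)/3 = 0.26699; i = arccos(0.51671) = 58.888°.
sin r = sin 58.888°/1.342 = 0.63797; r = 39.641°.
D_min = 2·58.888° − 4·39.641° + 180° = 139.213°.

139.2°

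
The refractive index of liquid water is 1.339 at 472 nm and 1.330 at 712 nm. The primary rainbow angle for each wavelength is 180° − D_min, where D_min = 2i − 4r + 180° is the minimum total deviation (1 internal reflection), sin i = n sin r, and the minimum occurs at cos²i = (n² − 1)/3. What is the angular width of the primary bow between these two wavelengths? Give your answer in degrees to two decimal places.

1.30°

At 472 nm (n = 1.339): cos²i = 0.26431 → i = 59.062°, r = 39.834°, D_min = 138.786°, rainbow angle = 41.214°.
At 712 nm (n = 1.330): cos²i = 0.25630 → i = 59.585°, r = 40.422°, D_min = 137.484°, rainbow angle = 42.516°.
Angular width = |41.214° − 42.516°| = 1.303°.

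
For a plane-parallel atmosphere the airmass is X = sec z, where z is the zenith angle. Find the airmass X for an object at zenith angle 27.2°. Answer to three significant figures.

1.12

X = sec z = 1/cos 27.2° = 1/0.8894 = 1.1243.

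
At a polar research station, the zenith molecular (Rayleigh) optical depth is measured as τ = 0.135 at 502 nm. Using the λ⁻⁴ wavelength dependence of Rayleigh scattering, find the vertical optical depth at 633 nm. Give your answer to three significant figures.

τ(633 nm) = τ(502 nm) × (502/633)⁴ = 0.135 × (0.7930)⁴ = 0.135 × 0.3955 = 0.0534.

0.0534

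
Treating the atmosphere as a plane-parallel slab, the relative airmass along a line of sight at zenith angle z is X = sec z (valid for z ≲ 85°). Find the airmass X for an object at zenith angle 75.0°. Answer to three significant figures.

X = sec z = 1/cos 75.0° = 1/0.2588 = 3.8637.

3.86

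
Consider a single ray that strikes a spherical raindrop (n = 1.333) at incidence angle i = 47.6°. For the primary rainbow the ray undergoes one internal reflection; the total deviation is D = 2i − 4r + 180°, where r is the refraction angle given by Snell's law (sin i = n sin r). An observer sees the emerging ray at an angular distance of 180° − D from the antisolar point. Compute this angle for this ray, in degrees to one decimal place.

sin r = sin 47.6° / 1.333 = 0.7385/1.333 = 0.5540; r = 33.64°.
D = 2·47.6° − 4·33.64° + 180° = 95.20° − 134.56° + 180° = 140.64°.
Angle from antisolar point = 180° − D = 39.36°.

39.4°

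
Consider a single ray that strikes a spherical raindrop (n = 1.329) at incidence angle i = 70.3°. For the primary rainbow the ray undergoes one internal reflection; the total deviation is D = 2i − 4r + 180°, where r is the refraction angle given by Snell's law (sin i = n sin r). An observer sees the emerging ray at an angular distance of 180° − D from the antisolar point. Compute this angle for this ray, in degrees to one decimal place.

sin r = sin 70.3° / 1.329 = 0.9415/1.329 = 0.7084; r = 45.11°.
D = 2·70.3° − 4·45.11° + 180° = 140.60° − 180.42° + 180° = 140.18°.
Angle from antisolar point = 180° − D = 39.82°.

39.8°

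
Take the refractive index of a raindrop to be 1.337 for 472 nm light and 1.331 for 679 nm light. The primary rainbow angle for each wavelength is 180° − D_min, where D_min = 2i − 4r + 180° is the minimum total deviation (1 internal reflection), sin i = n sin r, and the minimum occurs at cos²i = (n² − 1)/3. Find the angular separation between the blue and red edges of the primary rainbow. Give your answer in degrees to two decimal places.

At 472 nm (n = 1.337): cos²i = 0.26252 → i = 59.178°, r = 39.964°, D_min = 138.500°, rainbow angle = 41.500°.
At 679 nm (n = 1.331): cos²i = 0.25719 → i = 59.527°, r = 40.356°, D_min = 137.630°, rainbow angle = 42.370°.
Angular width = |41.500° − 42.370°| = 0.870°.

0.87°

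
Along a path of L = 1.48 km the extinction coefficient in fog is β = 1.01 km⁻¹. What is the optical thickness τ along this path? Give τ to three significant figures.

1.49

τ = β·L = 1.01 × 1.48 = 1.4948.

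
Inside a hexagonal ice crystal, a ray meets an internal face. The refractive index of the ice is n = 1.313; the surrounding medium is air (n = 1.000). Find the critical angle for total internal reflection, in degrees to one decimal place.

49.6°

sin θ_c = n_air / n = 1.000 / 1.313 = 0.7616.
θ_c = arcsin(0.7616) = 49.61°.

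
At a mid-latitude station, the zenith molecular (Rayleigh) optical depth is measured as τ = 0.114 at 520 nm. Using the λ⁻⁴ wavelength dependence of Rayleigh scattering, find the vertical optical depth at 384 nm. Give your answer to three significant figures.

0.383

τ(384 nm) = τ(520 nm) × (520/384)⁴ = 0.114 × (1.3542)⁴ = 0.114 × 3.3627 = 0.3833.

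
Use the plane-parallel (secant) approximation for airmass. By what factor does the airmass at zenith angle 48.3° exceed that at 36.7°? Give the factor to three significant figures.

X(48.3°)/X(36.7°) = sec 48.3° / sec 36.7° = cos 36.7° / cos 48.3° = 0.8018/0.6652 = 1.2053.

1.21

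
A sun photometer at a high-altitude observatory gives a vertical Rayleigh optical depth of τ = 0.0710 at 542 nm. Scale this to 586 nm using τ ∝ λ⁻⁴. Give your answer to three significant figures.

τ(586 nm) = τ(542 nm) × (542/586)⁴ = 0.0710 × (0.9249)⁴ = 0.0710 × 0.7318 = 0.0520.

0.0520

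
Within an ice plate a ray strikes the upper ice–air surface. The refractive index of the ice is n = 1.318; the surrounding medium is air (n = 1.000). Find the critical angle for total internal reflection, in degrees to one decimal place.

sin θ_c = n_air / n = 1.000 / 1.318 = 0.7587.
θ_c = arcsin(0.7587) = 49.35°.

49.4°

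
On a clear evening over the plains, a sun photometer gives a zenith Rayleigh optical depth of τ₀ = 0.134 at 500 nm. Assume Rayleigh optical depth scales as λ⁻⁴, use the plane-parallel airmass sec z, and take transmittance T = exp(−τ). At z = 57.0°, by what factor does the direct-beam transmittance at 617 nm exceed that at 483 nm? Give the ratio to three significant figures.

Airmass: sec 57.0° = 1.8361.
τ(617 nm) = 0.134 × (500/617)⁴ × 1.8361 = 0.134 × 0.4313 × 1.8361 = 0.1061.
τ(483 nm) = 0.134 × (500/483)⁴ × 1.8361 = 0.134 × 1.1484 × 1.8361 = 0.2825.
T(617)/T(483) = exp(τ_B − τ_A) = exp(0.1764) = 1.1930.

1.19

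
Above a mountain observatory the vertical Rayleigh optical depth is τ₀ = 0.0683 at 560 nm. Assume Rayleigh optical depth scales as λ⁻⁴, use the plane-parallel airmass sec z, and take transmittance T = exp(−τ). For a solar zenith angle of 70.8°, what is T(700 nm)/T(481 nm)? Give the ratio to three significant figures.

Airmass: sec 70.8° = 3.0407.
τ(700 nm) = 0.0683 × (560/700)⁴ × 3.0407 = 0.0683 × 0.4096 × 3.0407 = 0.0851.
τ(481 nm) = 0.0683 × (560/481)⁴ × 3.0407 = 0.0683 × 1.8373 × 3.0407 = 0.3816.
T(700)/T(481) = exp(τ_B − τ_A) = exp(0.2965) = 1.3451.

1.35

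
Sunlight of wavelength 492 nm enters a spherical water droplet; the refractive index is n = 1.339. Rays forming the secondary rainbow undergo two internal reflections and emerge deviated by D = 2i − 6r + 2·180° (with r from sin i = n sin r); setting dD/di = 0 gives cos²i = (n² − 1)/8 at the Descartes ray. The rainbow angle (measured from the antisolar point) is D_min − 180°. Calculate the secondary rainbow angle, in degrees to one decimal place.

52.5°

cos²i = (1.79292 − 1)/8 = 0.09912; i = arccos(0.31483) = 71.650°.
sin r = sin 71.650°/1.339 = 0.70885; r = 45.141°.
D_min = 2·71.650° − 6·45.141° + 360° = 232.451°.
Rainbow angle = D_min − 180° = 52.451°.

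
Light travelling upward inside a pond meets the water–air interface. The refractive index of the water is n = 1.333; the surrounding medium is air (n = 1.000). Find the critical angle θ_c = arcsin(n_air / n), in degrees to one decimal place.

48.6°

sin θ_c = n_air / n = 1.000 / 1.333 = 0.7502.
θ_c = arcsin(0.7502) = 48.61°.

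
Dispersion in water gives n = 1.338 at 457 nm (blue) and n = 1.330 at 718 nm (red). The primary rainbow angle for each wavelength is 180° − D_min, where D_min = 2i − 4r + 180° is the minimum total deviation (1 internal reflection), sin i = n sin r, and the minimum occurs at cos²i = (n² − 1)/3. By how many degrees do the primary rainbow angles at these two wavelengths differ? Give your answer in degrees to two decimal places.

At 457 nm (n = 1.338): cos²i = 0.26341 → i = 59.120°, r = 39.899°, D_min = 138.643°, rainbow angle = 41.357°.
At 718 nm (n = 1.330): cos²i = 0.25630 → i = 59.585°, r = 40.422°, D_min = 137.484°, rainbow angle = 42.516°.
Angular width = |41.357° − 42.516°| = 1.160°.

1.16°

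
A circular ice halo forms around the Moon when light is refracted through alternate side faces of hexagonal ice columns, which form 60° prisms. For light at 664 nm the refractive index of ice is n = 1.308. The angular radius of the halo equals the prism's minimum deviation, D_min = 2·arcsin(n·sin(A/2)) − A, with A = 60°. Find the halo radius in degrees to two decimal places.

n·sin(A/2) = 1.308 × sin 30° = 1.308 × 0.5000 = 0.6540.
D_min = 2·arcsin(0.6540) − 60° = 2 × 40.844° − 60° = 21.688°.

21.69°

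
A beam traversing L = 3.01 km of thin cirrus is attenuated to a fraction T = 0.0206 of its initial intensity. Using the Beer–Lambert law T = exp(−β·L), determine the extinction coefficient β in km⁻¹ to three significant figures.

Beer–Lambert: T = exp(−βL) ⇒ β = −ln(T)/L = −ln(0.0206)/3.01 = 3.8825/3.01 = 1.29 km⁻¹.

1.29 km⁻¹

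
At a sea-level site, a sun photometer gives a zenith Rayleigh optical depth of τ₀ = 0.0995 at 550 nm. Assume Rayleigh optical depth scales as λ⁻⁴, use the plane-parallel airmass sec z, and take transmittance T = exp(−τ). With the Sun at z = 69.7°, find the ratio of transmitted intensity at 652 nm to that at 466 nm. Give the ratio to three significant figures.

Airmass: sec 69.7° = 2.8824.
τ(652 nm) = 0.0995 × (550/652)⁴ × 2.8824 = 0.0995 × 0.5064 × 2.8824 = 0.1452.
τ(466 nm) = 0.0995 × (550/466)⁴ × 2.8824 = 0.0995 × 1.9405 × 2.8824 = 0.5565.
T(652)/T(466) = exp(τ_B − τ_A) = exp(0.4113) = 1.5088.

1.51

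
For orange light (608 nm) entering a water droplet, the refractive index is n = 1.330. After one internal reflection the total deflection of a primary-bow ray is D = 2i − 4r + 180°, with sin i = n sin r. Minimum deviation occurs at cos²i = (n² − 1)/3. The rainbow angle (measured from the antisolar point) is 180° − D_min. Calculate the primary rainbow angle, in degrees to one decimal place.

42.5°

cos²i = (1.76890 − 1)/3 = 0.25630; i = arccos(0.50626) = 59.585°.
sin r = sin 59.585°/1.330 = 0.64841; r = 40.422°.
D_min = 2·59.585° − 4·40.422° + 180° = 137.484°.
Rainbow angle = 180° − D_min = 42.516°.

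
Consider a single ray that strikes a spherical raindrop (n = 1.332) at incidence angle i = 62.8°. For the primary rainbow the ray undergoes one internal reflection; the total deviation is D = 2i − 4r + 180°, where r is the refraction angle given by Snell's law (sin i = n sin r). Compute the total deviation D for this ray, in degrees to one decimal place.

138.0°

sin r = sin 62.8° / 1.332 = 0.8894/1.332 = 0.6677; r = 41.89°.
D = 2·62.8° − 4·41.89° + 180° = 125.60° − 167.57° + 180° = 138.03°.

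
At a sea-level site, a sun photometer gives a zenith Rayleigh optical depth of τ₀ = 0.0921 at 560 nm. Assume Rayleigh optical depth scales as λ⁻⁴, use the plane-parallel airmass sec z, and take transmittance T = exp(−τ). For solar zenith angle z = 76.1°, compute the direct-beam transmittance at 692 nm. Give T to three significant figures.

sec 76.1° = 4.1627.
τ = 0.0921 × (560/692)⁴ × 4.1627 = 0.0921 × 0.4289 × 4.1627 = 0.1644.
T = exp(−0.1644) = 0.8484.

0.848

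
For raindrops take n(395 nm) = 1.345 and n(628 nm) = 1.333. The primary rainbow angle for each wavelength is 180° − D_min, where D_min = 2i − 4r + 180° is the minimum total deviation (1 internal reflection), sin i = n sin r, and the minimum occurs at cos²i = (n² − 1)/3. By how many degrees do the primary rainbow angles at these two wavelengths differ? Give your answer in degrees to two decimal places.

1.71°

At 395 nm (n = 1.345): cos²i = 0.26967 → i = 58.715°, r = 39.448°, D_min = 139.635°, rainbow angle = 40.365°.
At 628 nm (n = 1.333): cos²i = 0.25896 → i = 59.410°, r = 40.225°, D_min = 137.922°, rainbow angle = 42.078°.
Angular width = |40.365° − 42.078°| = 1.713°.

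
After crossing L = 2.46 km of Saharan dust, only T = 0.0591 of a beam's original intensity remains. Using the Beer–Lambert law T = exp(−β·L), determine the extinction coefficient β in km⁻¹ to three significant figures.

1.15 km⁻¹

Beer–Lambert: T = exp(−βL) ⇒ β = −ln(T)/L = −ln(0.0591)/2.46 = 2.8285/2.46 = 1.15 km⁻¹.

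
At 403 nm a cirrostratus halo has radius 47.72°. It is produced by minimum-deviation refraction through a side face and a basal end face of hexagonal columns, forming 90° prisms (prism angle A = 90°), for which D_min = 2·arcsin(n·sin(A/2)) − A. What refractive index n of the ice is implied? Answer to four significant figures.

1.319

Rearranging: n = sin((D_min + A)/2) / sin(A/2).
(D_min + A)/2 = (47.72° + 90°)/2 = 68.860°.
n = sin 68.860° / sin 45° = 0.9327 / 0.7071 = 1.3190.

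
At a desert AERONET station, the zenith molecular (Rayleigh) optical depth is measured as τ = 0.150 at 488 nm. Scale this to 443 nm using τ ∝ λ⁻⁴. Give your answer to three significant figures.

0.221

τ(443 nm) = τ(488 nm) × (488/443)⁴ = 0.150 × (1.1016)⁴ = 0.150 × 1.4725 = 0.2209.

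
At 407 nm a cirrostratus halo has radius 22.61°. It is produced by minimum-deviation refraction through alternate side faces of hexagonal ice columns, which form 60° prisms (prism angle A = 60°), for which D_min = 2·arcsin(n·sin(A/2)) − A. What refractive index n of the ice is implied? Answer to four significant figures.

Rearranging: n = sin((D_min + A)/2) / sin(A/2).
(D_min + A)/2 = (22.61° + 60°)/2 = 41.305°.
n = sin 41.305° / sin 30° = 0.6601 / 0.5000 = 1.3201.

1.320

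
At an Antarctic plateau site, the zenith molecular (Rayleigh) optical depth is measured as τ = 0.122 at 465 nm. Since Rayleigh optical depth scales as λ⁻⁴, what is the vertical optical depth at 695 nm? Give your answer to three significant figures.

τ(695 nm) = τ(465 nm) × (465/695)⁴ = 0.122 × (0.6691)⁴ = 0.122 × 0.2004 = 0.0244.

0.0244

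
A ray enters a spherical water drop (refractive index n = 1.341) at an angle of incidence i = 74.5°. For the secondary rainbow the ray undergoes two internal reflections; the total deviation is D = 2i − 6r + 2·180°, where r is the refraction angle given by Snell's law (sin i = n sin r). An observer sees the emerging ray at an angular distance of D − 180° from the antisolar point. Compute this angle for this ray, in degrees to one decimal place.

53.4°

sin r = sin 74.5° / 1.341 = 0.9636/1.341 = 0.7186; r = 45.94°.
D = 2·74.5° − 6·45.94° + 2·180° = 149.00° − 275.63° + 360° = 233.37°.
Angle from antisolar point = D − 180° = 53.37°.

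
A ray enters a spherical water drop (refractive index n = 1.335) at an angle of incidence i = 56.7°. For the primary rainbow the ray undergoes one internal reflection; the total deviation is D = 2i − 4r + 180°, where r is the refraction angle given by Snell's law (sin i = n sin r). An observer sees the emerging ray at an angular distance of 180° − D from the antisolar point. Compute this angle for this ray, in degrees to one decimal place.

41.6°

sin r = sin 56.7° / 1.335 = 0.8358/1.335 = 0.6261; r = 38.76°.
D = 2·56.7° − 4·38.76° + 180° = 113.40° − 155.04° + 180° = 138.36°.
Angle from antisolar point = 180° − D = 41.64°.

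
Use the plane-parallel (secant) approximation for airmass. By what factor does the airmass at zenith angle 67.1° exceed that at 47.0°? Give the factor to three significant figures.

1.75

X(67.1°)/X(47.0°) = sec 67.1° / sec 47.0° = cos 47.0° / cos 67.1° = 0.6820/0.3891 = 1.7527.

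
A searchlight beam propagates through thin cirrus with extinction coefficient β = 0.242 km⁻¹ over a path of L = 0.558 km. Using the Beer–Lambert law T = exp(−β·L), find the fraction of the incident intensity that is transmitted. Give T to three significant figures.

0.874

τ = β·L = 0.242 × 0.558 = 0.1350.
T = exp(−0.1350) = 0.8737.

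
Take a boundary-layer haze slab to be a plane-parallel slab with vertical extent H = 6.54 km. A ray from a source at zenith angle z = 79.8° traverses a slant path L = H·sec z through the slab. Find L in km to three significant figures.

sec z = 1/cos 79.8° = 5.6470.
L = 6.54 × 5.6470 = 36.931 km.

36.9 km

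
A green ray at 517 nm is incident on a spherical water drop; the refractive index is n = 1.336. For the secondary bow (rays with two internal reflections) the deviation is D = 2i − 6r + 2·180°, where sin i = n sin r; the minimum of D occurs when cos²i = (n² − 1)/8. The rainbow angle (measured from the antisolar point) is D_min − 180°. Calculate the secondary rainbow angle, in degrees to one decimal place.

cos²i = (1.78490 − 1)/8 = 0.09811; i = arccos(0.31323) = 71.746°.
sin r = sin 71.746°/1.336 = 0.71084; r = 45.303°.
D_min = 2·71.746° − 6·45.303° + 360° = 231.674°.
Rainbow angle = D_min − 180° = 51.674°.

51.7°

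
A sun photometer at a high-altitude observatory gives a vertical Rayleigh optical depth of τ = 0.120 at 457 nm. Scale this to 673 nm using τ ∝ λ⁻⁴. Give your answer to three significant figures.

τ(673 nm) = τ(457 nm) × (457/673)⁴ = 0.120 × (0.6790)⁴ = 0.120 × 0.2126 = 0.0255.

0.0255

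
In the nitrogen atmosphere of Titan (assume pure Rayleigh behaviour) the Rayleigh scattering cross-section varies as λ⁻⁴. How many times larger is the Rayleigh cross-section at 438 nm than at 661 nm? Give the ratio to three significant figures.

5.19

Rayleigh scattering ∝ λ⁻⁴, so the ratio of coefficients is the inverse fourth power of the wavelength ratio.
σ(438)/σ(661) = (661/438)⁴ = (1.5091)⁴ = 5.187.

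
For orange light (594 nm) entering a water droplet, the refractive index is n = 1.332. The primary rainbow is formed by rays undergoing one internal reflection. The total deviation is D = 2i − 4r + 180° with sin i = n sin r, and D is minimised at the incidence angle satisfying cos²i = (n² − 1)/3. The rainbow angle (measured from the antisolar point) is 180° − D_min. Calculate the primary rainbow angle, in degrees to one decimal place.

cos²i = (1.77422 − 1)/3 = 0.25807; i = arccos(0.50801) = 59.469°.
sin r = sin 59.469°/1.332 = 0.64666; r = 40.290°.
D_min = 2·59.469° − 4·40.290° + 180° = 137.776°.
Rainbow angle = 180° − D_min = 42.224°.

42.2°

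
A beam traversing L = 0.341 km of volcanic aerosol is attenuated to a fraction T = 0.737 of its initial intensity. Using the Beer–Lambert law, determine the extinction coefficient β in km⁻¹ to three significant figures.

Beer–Lambert: T = exp(−βL) ⇒ β = −ln(T)/L = −ln(0.737)/0.341 = 0.3052/0.341 = 0.8949 km⁻¹.

0.895 km⁻¹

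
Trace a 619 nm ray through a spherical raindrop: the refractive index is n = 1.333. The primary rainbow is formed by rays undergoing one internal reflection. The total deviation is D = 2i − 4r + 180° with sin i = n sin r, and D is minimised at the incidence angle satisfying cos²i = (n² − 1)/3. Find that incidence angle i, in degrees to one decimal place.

cos²i = (1.333² − 1)/3 = (1.77689 − 1)/3 = 0.25896.
cos i = 0.50888, so i = 59.410°.

59.4°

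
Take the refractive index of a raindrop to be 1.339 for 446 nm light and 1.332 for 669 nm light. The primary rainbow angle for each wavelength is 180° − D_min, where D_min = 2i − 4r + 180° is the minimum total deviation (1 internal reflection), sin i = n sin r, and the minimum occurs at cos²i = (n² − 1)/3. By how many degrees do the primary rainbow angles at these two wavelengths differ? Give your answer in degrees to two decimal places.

1.01°

At 446 nm (n = 1.339): cos²i = 0.26431 → i = 59.062°, r = 39.834°, D_min = 138.786°, rainbow angle = 41.214°.
At 669 nm (n = 1.332): cos²i = 0.25807 → i = 59.469°, r = 40.290°, D_min = 137.776°, rainbow angle = 42.224°.
Angular width = |41.214° − 42.224°| = 1.010°.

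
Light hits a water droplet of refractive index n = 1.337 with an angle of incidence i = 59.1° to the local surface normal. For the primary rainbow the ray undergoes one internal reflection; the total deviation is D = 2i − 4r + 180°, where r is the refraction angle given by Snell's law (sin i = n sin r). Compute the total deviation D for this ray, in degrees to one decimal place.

138.5°

sin r = sin 59.1° / 1.337 = 0.8581/1.337 = 0.6418; r = 39.92°.
D = 2·59.1° − 4·39.92° + 180° = 118.20° − 159.70° + 180° = 138.50°.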